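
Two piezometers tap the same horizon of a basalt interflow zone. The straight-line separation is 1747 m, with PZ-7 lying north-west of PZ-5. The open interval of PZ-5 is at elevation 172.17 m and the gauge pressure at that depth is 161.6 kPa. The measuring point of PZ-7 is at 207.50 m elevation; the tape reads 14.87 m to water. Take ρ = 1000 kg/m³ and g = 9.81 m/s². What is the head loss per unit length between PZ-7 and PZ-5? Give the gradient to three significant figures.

Pressure head at PZ-5: ψ = P/(ρg) = 161.6×1000 / (1000 × 9.81) = 16.47 m.
Total head at PZ-5: h = z + ψ = 172.17 + 16.47 = 188.64 m.
Total head at PZ-7: h = 207.50 − 14.87 = 192.63 m.
Head difference: h(PZ-5) − h(PZ-7) = 188.64 − 192.63 = -3.99 m.
Hydraulic gradient: i = |Δh| / L = 3.99 / 1747 = 0.00228.

i ≈ 0.00228 m/m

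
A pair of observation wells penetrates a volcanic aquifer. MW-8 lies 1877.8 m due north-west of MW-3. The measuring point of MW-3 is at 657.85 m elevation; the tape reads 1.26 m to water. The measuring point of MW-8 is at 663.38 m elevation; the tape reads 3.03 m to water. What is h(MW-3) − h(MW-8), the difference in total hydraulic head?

Δh ≈ -3.76 m

Total head at MW-3: h = 657.85 − 1.26 = 656.59 m.
Total head at MW-8: h = 663.38 − 3.03 = 660.35 m.
Head difference: h(MW-3) − h(MW-8) = 656.59 − 660.35 = -3.76 m.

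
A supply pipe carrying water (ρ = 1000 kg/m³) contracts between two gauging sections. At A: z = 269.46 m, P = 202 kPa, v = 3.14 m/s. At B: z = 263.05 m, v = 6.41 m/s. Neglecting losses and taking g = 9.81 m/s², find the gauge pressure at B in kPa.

P₂ ≈ 249 kPa

Pressure head at A: ψ₁ = P₁/(ρg) = 202×1000 / (1000 × 9.81) = 20.59 m.
Velocity heads: v₁²/2g = 3.14²/19.62 = 0.503 m; v₂²/2g = 6.41²/19.62 = 2.094 m.
Total head H = z₁ + ψ₁ + v₁²/2g = 269.46 + 20.59 + 0.503 = 290.55 m.
ψ₂ = H − z₂ − v₂²/2g = 290.55 − 263.05 − 2.094 = 25.41 m.
P₂ = ρgψ₂ = 1000 × 9.81 × 25.41 ≈ 249 kPa.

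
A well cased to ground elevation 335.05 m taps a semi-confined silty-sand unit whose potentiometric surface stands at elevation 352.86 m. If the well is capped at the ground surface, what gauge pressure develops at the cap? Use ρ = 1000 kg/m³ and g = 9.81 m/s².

P ≈ 175 kPa

Head above the cap: Δh = 352.86 − 335.05 = 17.81 m.
P = ρgΔh = 1000 × 9.81 × 17.81 = 174716 Pa ≈ 175 kPa.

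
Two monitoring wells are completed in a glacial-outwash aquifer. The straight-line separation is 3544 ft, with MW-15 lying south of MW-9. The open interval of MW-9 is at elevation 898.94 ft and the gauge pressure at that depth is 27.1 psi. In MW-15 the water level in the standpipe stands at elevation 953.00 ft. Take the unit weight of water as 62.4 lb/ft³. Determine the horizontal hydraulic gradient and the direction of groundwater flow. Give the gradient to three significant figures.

Pressure head at MW-9: ψ = 144·P/γ = 144 × 27.1 / 62.4 = 62.54 ft.
Total head at MW-9: h = z + ψ = 898.94 + 62.54 = 961.48 ft.
Total head at MW-15: h = 953.00 ft (water level in the piezometer is the total head).
Head difference: h(MW-9) − h(MW-15) = 961.48 − 953.00 = 8.48 ft.
Hydraulic gradient: i = |Δh| / L = 8.48 / 3544 = 0.00239.
Flow is from higher to lower head: from MW-9 toward MW-15, i.e. toward the south.

i ≈ 0.00239; groundwater flows toward the south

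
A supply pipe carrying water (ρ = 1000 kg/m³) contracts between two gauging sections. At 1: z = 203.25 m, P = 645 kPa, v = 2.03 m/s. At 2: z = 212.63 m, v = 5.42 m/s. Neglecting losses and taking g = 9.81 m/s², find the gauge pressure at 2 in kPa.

Pressure head at 1: ψ₁ = P₁/(ρg) = 645×1000 / (1000 × 9.81) = 65.75 m.
Velocity heads: v₁²/2g = 2.03²/19.62 = 0.210 m; v₂²/2g = 5.42²/19.62 = 1.497 m.
Total head H = z₁ + ψ₁ + v₁²/2g = 203.25 + 65.75 + 0.210 = 269.21 m.
ψ₂ = H − z₂ − v₂²/2g = 269.21 − 212.63 − 1.497 = 55.08 m.
P₂ = ρgψ₂ = 1000 × 9.81 × 55.08 ≈ 540 kPa.

P₂ ≈ 540 kPa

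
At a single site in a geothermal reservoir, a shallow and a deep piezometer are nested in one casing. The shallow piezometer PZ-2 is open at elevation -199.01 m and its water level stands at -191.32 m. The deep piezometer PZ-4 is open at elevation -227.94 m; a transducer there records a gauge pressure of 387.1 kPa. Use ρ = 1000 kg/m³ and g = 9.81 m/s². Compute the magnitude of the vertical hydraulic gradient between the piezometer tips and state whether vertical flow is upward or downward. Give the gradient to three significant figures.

Total head at PZ-2: h = -191.32 m (water level in the standpipe).
Pressure head at PZ-4: ψ = P/(ρg) = 387.1×1000 / (1000 × 9.81) = 39.46 m.
Total head at PZ-4: h = z + ψ = -227.94 + 39.46 = -188.48 m.
Δh = h(PZ-2) − h(PZ-4) = -191.32 − (-188.48) = -2.84 m.
Vertical separation Δz = -199.01 − (-227.94) = 28.93 m.
|i_v| = |Δh| / Δz = 2.84 / 28.93 = 0.0982.
Head is higher in the deep piezometer, so vertical flow is upward (discharge condition).

|i_v| ≈ 0.0982; vertical flow is upward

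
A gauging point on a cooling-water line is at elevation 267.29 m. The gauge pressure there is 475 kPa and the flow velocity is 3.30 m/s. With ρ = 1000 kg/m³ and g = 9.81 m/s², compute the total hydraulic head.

h ≈ 316.27 m

Pressure head ψ = P/(ρg) = 475×1000 / (1000 × 9.81) = 48.42 m.
Velocity head = v²/(2g) = 3.30² / (2 × 9.81) = 0.555 m.
h = z + ψ + v²/(2g) = 267.29 + 48.42 + 0.555 = 316.27 m.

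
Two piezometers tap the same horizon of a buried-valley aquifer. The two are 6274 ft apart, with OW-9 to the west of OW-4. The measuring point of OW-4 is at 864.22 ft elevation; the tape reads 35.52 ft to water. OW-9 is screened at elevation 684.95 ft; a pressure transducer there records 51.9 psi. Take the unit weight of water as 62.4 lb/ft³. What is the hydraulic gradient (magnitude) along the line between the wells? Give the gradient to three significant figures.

i ≈ 0.00382

Total head at OW-4: h = 864.22 − 35.52 = 828.70 ft.
Pressure head at OW-9: ψ = 144·P/γ = 144 × 51.9 / 62.4 = 119.77 ft.
Total head at OW-9: h = z + ψ = 684.95 + 119.77 = 804.72 ft.
Head difference: h(OW-4) − h(OW-9) = 828.70 − 804.72 = 23.98 ft.
Hydraulic gradient: i = |Δh| / L = 23.98 / 6274 = 0.00382.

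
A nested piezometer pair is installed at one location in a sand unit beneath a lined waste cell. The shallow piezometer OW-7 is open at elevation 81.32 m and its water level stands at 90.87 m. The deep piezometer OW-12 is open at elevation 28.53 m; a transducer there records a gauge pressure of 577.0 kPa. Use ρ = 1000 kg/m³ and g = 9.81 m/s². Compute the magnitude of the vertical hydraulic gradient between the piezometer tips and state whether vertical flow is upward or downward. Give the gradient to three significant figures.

Total head at OW-7: h = 90.87 m (water level in the standpipe).
Pressure head at OW-12: ψ = P/(ρg) = 577.0×1000 / (1000 × 9.81) = 58.82 m.
Total head at OW-12: h = z + ψ = 28.53 + 58.82 = 87.35 m.
Δh = h(OW-7) − h(OW-12) = 90.87 − 87.35 = 3.52 m.
Vertical separation Δz = 81.32 − 28.53 = 52.79 m.
|i_v| = |Δh| / Δz = 3.52 / 52.79 = 0.0667.
Head is higher in the shallow piezometer, so vertical flow is downward (recharge condition).

|i_v| ≈ 0.0667; vertical flow is downward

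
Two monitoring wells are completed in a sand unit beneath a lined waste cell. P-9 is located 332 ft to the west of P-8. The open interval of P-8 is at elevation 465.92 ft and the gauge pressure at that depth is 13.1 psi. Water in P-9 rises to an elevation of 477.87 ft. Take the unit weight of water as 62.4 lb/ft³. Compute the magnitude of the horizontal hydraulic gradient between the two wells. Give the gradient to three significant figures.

i ≈ 0.0551

Pressure head at P-8: ψ = 144·P/γ = 144 × 13.1 / 62.4 = 30.23 ft.
Total head at P-8: h = z + ψ = 465.92 + 30.23 = 496.15 ft.
Total head at P-9: h = 477.87 ft (water level in the piezometer is the total head).
Head difference: h(P-8) − h(P-9) = 496.15 − 477.87 = 18.28 ft.
Hydraulic gradient: i = |Δh| / L = 18.28 / 332 = 0.0551.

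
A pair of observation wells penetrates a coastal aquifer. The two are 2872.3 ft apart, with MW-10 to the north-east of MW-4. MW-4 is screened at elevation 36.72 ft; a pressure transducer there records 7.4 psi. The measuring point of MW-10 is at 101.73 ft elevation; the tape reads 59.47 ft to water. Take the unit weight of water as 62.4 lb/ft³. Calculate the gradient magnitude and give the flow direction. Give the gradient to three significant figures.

i ≈ 0.00402; groundwater flows toward the north-east

Pressure head at MW-4: ψ = 144·P/γ = 144 × 7.4 / 62.4 = 17.08 ft.
Total head at MW-4: h = z + ψ = 36.72 + 17.08 = 53.80 ft.
Total head at MW-10: h = 101.73 − 59.47 = 42.26 ft.
Head difference: h(MW-4) − h(MW-10) = 53.80 − 42.26 = 11.54 ft.
Hydraulic gradient: i = |Δh| / L = 11.54 / 2872.3 = 0.00402.
Flow is from higher to lower head: from MW-4 toward MW-10, i.e. toward the north-east.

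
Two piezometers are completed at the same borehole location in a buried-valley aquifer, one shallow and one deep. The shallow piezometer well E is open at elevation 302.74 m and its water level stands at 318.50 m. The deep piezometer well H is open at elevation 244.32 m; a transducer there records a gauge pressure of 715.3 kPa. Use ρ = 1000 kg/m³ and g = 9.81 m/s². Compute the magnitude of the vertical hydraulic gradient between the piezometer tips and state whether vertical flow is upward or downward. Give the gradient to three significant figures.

Total head at well E: h = 318.50 m (water level in the standpipe).
Pressure head at well H: ψ = P/(ρg) = 715.3×1000 / (1000 × 9.81) = 72.92 m.
Total head at well H: h = z + ψ = 244.32 + 72.92 = 317.24 m.
Δh = h(well E) − h(well H) = 318.50 − 317.24 = 1.26 m.
Vertical separation Δz = 302.74 − 244.32 = 58.42 m.
|i_v| = |Δh| / Δz = 1.26 / 58.42 = 0.0216.
Head is higher in the shallow piezometer, so vertical flow is downward (recharge condition).

|i_v| ≈ 0.0216; vertical flow is downward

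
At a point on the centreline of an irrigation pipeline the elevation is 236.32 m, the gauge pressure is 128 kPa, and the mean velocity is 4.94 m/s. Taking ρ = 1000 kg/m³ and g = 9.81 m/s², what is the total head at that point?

h ≈ 250.61 m

Pressure head ψ = P/(ρg) = 128×1000 / (1000 × 9.81) = 13.05 m.
Velocity head = v²/(2g) = 4.94² / (2 × 9.81) = 1.244 m.
h = z + ψ + v²/(2g) = 236.32 + 13.05 + 1.244 = 250.61 m.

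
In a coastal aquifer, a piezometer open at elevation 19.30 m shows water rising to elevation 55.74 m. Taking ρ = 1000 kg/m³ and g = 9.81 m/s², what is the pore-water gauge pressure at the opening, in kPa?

Pressure head ψ = h − z = 55.74 − 19.30 = 36.44 m.
P = ρgψ = 1000 × 9.81 × 36.44 = 357476 Pa ≈ 357 kPa.

P ≈ 357 kPa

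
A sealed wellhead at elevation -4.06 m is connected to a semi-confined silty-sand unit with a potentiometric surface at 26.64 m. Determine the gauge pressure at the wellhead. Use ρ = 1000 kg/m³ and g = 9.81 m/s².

P ≈ 301 kPa

Head above the cap: Δh = 26.64 − (-4.06) = 30.70 m.
P = ρgΔh = 1000 × 9.81 × 30.70 = 301167 Pa ≈ 301 kPa.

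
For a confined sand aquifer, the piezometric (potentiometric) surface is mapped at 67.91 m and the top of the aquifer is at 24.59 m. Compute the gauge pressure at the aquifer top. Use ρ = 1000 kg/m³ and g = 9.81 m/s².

Pressure head at the aquifer top: ψ = h − z = 67.91 − 24.59 = 43.32 m.
P = ρgψ = 1000 × 9.81 × 43.32 = 424969 Pa ≈ 425 kPa.

P ≈ 425 kPa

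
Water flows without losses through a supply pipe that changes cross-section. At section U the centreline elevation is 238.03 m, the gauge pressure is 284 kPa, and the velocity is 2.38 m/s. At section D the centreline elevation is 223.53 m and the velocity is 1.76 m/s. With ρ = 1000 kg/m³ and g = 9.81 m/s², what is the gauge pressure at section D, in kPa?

P₂ ≈ 428 kPa

Pressure head at U: ψ₁ = P₁/(ρg) = 284×1000 / (1000 × 9.81) = 28.95 m.
Velocity heads: v₁²/2g = 2.38²/19.62 = 0.289 m; v₂²/2g = 1.76²/19.62 = 0.158 m.
Total head H = z₁ + ψ₁ + v₁²/2g = 238.03 + 28.95 + 0.289 = 267.27 m.
ψ₂ = H − z₂ − v₂²/2g = 267.27 − 223.53 − 0.158 = 43.58 m.
P₂ = ρgψ₂ = 1000 × 9.81 × 43.58 ≈ 428 kPa.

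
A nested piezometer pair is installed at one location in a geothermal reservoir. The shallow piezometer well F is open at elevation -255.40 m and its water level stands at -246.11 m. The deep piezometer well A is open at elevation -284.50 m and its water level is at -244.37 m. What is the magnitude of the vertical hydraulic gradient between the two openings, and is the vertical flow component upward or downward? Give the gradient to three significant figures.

|i_v| ≈ 0.0598; vertical flow is upward

Total head at well F: h = -246.11 m (water level in the standpipe).
Total head at well A: h = -244.37 m.
Δh = h(well F) − h(well A) = -246.11 − (-244.37) = -1.74 m.
Vertical separation Δz = -255.40 − (-284.50) = 29.10 m.
|i_v| = |Δh| / Δz = 1.74 / 29.10 = 0.0598.
Head is higher in the deep piezometer, so vertical flow is upward (discharge condition).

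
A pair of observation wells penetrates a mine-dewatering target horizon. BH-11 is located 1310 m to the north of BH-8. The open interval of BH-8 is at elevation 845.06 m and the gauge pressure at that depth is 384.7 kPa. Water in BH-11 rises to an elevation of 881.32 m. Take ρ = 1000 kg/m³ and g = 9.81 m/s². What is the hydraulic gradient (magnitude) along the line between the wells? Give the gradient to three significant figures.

i ≈ 0.00226

Pressure head at BH-8: ψ = P/(ρg) = 384.7×1000 / (1000 × 9.81) = 39.22 m.
Total head at BH-8: h = z + ψ = 845.06 + 39.22 = 884.28 m.
Total head at BH-11: h = 881.32 m (water level in the piezometer is the total head).
Head difference: h(BH-8) − h(BH-11) = 884.28 − 881.32 = 2.96 m.
Hydraulic gradient: i = |Δh| / L = 2.96 / 1310 = 0.00226.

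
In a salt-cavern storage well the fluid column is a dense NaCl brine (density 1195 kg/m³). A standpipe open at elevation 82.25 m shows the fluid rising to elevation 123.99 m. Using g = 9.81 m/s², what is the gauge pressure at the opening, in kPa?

P ≈ 489 kPa

Pressure head ψ = h − z = 123.99 − 82.25 = 41.74 m.
P = ρgψ = 1195 × 9.81 × 41.74 = 489316 Pa ≈ 489 kPa.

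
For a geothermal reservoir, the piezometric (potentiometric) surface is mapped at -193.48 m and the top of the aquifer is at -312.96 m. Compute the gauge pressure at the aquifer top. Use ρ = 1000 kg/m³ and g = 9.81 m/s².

P ≈ 1170 kPa

Pressure head at the aquifer top: ψ = h − z = -193.48 − (-312.96) = 119.48 m.
P = ρgψ = 1000 × 9.81 × 119.48 = 1172099 Pa ≈ 1170 kPa.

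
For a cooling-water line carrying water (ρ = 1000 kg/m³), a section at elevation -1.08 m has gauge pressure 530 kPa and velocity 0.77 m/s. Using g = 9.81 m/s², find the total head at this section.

h ≈ 52.98 m

Pressure head ψ = P/(ρg) = 530×1000 / (1000 × 9.81) = 54.03 m.
Velocity head = v²/(2g) = 0.77² / (2 × 9.81) = 0.030 m.
h = z + ψ + v²/(2g) = -1.08 + 54.03 + 0.030 = 52.98 m.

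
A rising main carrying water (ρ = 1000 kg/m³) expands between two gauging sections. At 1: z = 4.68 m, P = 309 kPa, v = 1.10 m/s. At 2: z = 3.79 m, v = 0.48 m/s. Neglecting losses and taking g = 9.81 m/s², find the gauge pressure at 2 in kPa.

P₂ ≈ 318 kPa

Pressure head at 1: ψ₁ = P₁/(ρg) = 309×1000 / (1000 × 9.81) = 31.50 m.
Velocity heads: v₁²/2g = 1.10²/19.62 = 0.062 m; v₂²/2g = 0.48²/19.62 = 0.012 m.
Total head H = z₁ + ψ₁ + v₁²/2g = 4.68 + 31.50 + 0.062 = 36.24 m.
ψ₂ = H − z₂ − v₂²/2g = 36.24 − 3.79 − 0.012 = 32.44 m.
P₂ = ρgψ₂ = 1000 × 9.81 × 32.44 ≈ 318 kPa.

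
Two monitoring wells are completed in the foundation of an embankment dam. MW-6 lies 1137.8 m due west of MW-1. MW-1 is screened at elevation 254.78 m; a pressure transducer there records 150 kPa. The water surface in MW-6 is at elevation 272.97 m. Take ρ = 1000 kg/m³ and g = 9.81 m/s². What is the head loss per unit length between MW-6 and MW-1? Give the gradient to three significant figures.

i ≈ 0.00255 m/m

Pressure head at MW-1: ψ = P/(ρg) = 150×1000 / (1000 × 9.81) = 15.29 m.
Total head at MW-1: h = z + ψ = 254.78 + 15.29 = 270.07 m.
Total head at MW-6: h = 272.97 m (water level in the piezometer is the total head).
Head difference: h(MW-1) − h(MW-6) = 270.07 − 272.97 = -2.90 m.
Hydraulic gradient: i = |Δh| / L = 2.90 / 1137.8 = 0.00255.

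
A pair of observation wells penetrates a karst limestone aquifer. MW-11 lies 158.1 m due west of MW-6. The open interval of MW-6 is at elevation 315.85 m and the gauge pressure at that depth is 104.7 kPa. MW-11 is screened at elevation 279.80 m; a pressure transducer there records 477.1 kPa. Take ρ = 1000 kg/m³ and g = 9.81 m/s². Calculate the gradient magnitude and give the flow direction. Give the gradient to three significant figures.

Pressure head at MW-6: ψ = P/(ρg) = 104.7×1000 / (1000 × 9.81) = 10.67 m.
Total head at MW-6: h = z + ψ = 315.85 + 10.67 = 326.52 m.
Pressure head at MW-11: ψ = P/(ρg) = 477.1×1000 / (1000 × 9.81) = 48.63 m.
Total head at MW-11: h = z + ψ = 279.80 + 48.63 = 328.43 m.
Head difference: h(MW-6) − h(MW-11) = 326.52 − 328.43 = -1.91 m.
Hydraulic gradient: i = |Δh| / L = 1.91 / 158.1 = 0.0121.
Flow is from higher to lower head: from MW-11 toward MW-6, i.e. toward the east.

i ≈ 0.0121; groundwater flows toward the east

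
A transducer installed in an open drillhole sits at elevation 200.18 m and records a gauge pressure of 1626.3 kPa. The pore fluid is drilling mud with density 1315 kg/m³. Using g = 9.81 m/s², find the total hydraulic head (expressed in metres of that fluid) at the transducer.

h ≈ 326.25 m

ψ = P/(ρg) = 1626.3×1000 / (1315 × 9.81) = 126.07 m.
h = z + ψ = 200.18 + 126.07 = 326.25 m.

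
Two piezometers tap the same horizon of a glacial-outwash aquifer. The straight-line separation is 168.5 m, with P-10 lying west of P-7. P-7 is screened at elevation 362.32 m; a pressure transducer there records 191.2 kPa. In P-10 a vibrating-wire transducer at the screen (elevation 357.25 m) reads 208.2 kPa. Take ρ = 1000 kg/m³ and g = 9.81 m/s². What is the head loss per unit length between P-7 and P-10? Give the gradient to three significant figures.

Pressure head at P-7: ψ = P/(ρg) = 191.2×1000 / (1000 × 9.81) = 19.49 m.
Total head at P-7: h = z + ψ = 362.32 + 19.49 = 381.81 m.
Pressure head at P-10: ψ = P/(ρg) = 208.2×1000 / (1000 × 9.81) = 21.22 m.
Total head at P-10: h = z + ψ = 357.25 + 21.22 = 378.47 m.
Head difference: h(P-7) − h(P-10) = 381.81 − 378.47 = 3.34 m.
Hydraulic gradient: i = |Δh| / L = 3.34 / 168.5 = 0.0198.

i ≈ 0.0198 m/m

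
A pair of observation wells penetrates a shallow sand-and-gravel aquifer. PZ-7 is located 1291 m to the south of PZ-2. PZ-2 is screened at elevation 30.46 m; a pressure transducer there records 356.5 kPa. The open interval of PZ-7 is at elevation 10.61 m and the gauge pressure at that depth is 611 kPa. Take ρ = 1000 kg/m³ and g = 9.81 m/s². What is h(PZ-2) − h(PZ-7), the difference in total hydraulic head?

Δh ≈ -6.09 m

Pressure head at PZ-2: ψ = P/(ρg) = 356.5×1000 / (1000 × 9.81) = 36.34 m.
Total head at PZ-2: h = z + ψ = 30.46 + 36.34 = 66.80 m.
Pressure head at PZ-7: ψ = P/(ρg) = 611×1000 / (1000 × 9.81) = 62.28 m.
Total head at PZ-7: h = z + ψ = 10.61 + 62.28 = 72.89 m.
Head difference: h(PZ-2) − h(PZ-7) = 66.80 − 72.89 = -6.09 m.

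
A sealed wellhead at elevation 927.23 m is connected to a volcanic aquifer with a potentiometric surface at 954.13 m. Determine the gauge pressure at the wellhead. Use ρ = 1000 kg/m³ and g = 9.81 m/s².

Head above the cap: Δh = 954.13 − 927.23 = 26.90 m.
P = ρgΔh = 1000 × 9.81 × 26.90 = 263889 Pa ≈ 264 kPa.

P ≈ 264 kPa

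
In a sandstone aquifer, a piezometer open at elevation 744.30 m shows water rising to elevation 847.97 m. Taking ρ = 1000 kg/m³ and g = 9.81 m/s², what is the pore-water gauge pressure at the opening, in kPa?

P ≈ 1020 kPa

Pressure head ψ = h − z = 847.97 − 744.30 = 103.67 m.
P = ρgψ = 1000 × 9.81 × 103.67 = 1017003 Pa ≈ 1020 kPa.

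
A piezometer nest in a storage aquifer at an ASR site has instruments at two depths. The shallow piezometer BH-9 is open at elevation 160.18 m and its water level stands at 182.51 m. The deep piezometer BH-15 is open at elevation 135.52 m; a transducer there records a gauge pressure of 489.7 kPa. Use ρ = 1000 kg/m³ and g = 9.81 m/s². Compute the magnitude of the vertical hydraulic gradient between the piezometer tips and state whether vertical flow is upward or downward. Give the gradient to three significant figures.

|i_v| ≈ 0.119; vertical flow is upward

Total head at BH-9: h = 182.51 m (water level in the standpipe).
Pressure head at BH-15: ψ = P/(ρg) = 489.7×1000 / (1000 × 9.81) = 49.92 m.
Total head at BH-15: h = z + ψ = 135.52 + 49.92 = 185.44 m.
Δh = h(BH-9) − h(BH-15) = 182.51 − 185.44 = -2.93 m.
Vertical separation Δz = 160.18 − 135.52 = 24.66 m.
|i_v| = |Δh| / Δz = 2.93 / 24.66 = 0.119.
Head is higher in the deep piezometer, so vertical flow is upward (discharge condition).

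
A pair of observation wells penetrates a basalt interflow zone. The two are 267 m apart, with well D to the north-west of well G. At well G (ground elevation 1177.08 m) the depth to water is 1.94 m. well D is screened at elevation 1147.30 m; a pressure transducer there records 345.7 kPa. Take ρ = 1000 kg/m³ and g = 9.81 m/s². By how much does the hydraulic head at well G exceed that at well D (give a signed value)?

Total head at well G: h = 1177.08 − 1.94 = 1175.14 m.
Pressure head at well D: ψ = P/(ρg) = 345.7×1000 / (1000 × 9.81) = 35.24 m.
Total head at well D: h = z + ψ = 1147.30 + 35.24 = 1182.54 m.
Head difference: h(well G) − h(well D) = 1175.14 − 1182.54 = -7.40 m.

Δh ≈ -7.40 m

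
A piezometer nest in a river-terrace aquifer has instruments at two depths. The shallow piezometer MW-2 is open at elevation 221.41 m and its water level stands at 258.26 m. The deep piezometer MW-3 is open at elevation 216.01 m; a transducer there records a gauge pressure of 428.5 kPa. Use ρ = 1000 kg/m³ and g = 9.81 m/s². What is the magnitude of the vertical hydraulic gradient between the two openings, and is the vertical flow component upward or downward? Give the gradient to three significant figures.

|i_v| ≈ 0.265; vertical flow is upward

Total head at MW-2: h = 258.26 m (water level in the standpipe).
Pressure head at MW-3: ψ = P/(ρg) = 428.5×1000 / (1000 × 9.81) = 43.68 m.
Total head at MW-3: h = z + ψ = 216.01 + 43.68 = 259.69 m.
Δh = h(MW-2) − h(MW-3) = 258.26 − 259.69 = -1.43 m.
Vertical separation Δz = 221.41 − 216.01 = 5.40 m.
|i_v| = |Δh| / Δz = 1.43 / 5.40 = 0.265.
Head is higher in the deep piezometer, so vertical flow is upward (discharge condition).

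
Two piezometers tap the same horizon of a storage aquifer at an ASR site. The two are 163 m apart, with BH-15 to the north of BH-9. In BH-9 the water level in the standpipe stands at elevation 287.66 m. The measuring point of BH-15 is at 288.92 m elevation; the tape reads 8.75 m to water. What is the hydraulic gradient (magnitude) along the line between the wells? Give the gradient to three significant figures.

i ≈ 0.0460

Total head at BH-9: h = 287.66 m (water level in the piezometer is the total head).
Total head at BH-15: h = 288.92 − 8.75 = 280.17 m.
Head difference: h(BH-9) − h(BH-15) = 287.66 − 280.17 = 7.49 m.
Hydraulic gradient: i = |Δh| / L = 7.49 / 163 = 0.0460.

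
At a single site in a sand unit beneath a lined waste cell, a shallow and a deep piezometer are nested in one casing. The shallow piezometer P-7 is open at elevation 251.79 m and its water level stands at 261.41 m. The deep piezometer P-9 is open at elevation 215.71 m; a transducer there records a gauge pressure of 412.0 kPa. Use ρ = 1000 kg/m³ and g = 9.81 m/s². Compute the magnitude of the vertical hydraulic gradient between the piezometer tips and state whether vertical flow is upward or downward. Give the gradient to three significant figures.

Total head at P-7: h = 261.41 m (water level in the standpipe).
Pressure head at P-9: ψ = P/(ρg) = 412.0×1000 / (1000 × 9.81) = 42.00 m.
Total head at P-9: h = z + ψ = 215.71 + 42.00 = 257.71 m.
Δh = h(P-7) − h(P-9) = 261.41 − 257.71 = 3.70 m.
Vertical separation Δz = 251.79 − 215.71 = 36.08 m.
|i_v| = |Δh| / Δz = 3.70 / 36.08 = 0.103.
Head is higher in the shallow piezometer, so vertical flow is downward (recharge condition).

|i_v| ≈ 0.103; vertical flow is downward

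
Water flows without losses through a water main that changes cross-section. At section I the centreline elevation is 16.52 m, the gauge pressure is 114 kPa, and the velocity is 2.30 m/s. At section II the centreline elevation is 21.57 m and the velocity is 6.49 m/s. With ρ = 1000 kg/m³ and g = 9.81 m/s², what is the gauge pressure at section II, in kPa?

Pressure head at I: ψ₁ = P₁/(ρg) = 114×1000 / (1000 × 9.81) = 11.62 m.
Velocity heads: v₁²/2g = 2.30²/19.62 = 0.270 m; v₂²/2g = 6.49²/19.62 = 2.147 m.
Total head H = z₁ + ψ₁ + v₁²/2g = 16.52 + 11.62 + 0.270 = 28.41 m.
ψ₂ = H − z₂ − v₂²/2g = 28.41 − 21.57 − 2.147 = 4.69 m.
P₂ = ρgψ₂ = 1000 × 9.81 × 4.69 ≈ 46.0 kPa.

P₂ ≈ 46.0 kPa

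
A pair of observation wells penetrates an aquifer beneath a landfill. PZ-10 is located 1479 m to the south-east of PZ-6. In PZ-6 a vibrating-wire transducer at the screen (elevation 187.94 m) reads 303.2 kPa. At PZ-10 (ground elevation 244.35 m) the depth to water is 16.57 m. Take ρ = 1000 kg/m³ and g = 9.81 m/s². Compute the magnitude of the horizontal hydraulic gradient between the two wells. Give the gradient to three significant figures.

i ≈ 0.00604

Pressure head at PZ-6: ψ = P/(ρg) = 303.2×1000 / (1000 × 9.81) = 30.91 m.
Total head at PZ-6: h = z + ψ = 187.94 + 30.91 = 218.85 m.
Total head at PZ-10: h = 244.35 − 16.57 = 227.78 m.
Head difference: h(PZ-6) − h(PZ-10) = 218.85 − 227.78 = -8.93 m.
Hydraulic gradient: i = |Δh| / L = 8.93 / 1479 = 0.00604.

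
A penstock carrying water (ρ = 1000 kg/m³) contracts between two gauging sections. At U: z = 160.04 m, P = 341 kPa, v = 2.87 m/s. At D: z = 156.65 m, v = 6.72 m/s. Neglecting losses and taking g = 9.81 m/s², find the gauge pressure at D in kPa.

Pressure head at U: ψ₁ = P₁/(ρg) = 341×1000 / (1000 × 9.81) = 34.76 m.
Velocity heads: v₁²/2g = 2.87²/19.62 = 0.420 m; v₂²/2g = 6.72²/19.62 = 2.302 m.
Total head H = z₁ + ψ₁ + v₁²/2g = 160.04 + 34.76 + 0.420 = 195.22 m.
ψ₂ = H − z₂ − v₂²/2g = 195.22 − 156.65 − 2.302 = 36.27 m.
P₂ = ρgψ₂ = 1000 × 9.81 × 36.27 ≈ 356 kPa.

P₂ ≈ 356 kPa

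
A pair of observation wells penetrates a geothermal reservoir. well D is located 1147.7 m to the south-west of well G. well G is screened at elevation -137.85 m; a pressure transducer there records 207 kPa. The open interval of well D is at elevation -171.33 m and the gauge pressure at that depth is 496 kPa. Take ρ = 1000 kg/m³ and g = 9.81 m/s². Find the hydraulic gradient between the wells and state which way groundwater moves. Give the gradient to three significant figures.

Pressure head at well G: ψ = P/(ρg) = 207×1000 / (1000 × 9.81) = 21.10 m.
Total head at well G: h = z + ψ = -137.85 + 21.10 = -116.75 m.
Pressure head at well D: ψ = P/(ρg) = 496×1000 / (1000 × 9.81) = 50.56 m.
Total head at well D: h = z + ψ = -171.33 + 50.56 = -120.77 m.
Head difference: h(well G) − h(well D) = -116.75 − (-120.77) = 4.02 m.
Hydraulic gradient: i = |Δh| / L = 4.02 / 1147.7 = 0.00350.
Flow is from higher to lower head: from well G toward well D, i.e. toward the south-west.

i ≈ 0.00350; groundwater flows toward the south-west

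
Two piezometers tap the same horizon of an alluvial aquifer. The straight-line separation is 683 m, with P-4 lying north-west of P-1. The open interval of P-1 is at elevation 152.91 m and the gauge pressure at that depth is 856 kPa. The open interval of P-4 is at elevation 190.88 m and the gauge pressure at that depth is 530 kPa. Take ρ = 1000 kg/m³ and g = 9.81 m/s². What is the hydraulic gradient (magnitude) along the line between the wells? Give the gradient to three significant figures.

i ≈ 0.00694

Pressure head at P-1: ψ = P/(ρg) = 856×1000 / (1000 × 9.81) = 87.26 m.
Total head at P-1: h = z + ψ = 152.91 + 87.26 = 240.17 m.
Pressure head at P-4: ψ = P/(ρg) = 530×1000 / (1000 × 9.81) = 54.03 m.
Total head at P-4: h = z + ψ = 190.88 + 54.03 = 244.91 m.
Head difference: h(P-1) − h(P-4) = 240.17 − 244.91 = -4.74 m.
Hydraulic gradient: i = |Δh| / L = 4.74 / 683 = 0.00694.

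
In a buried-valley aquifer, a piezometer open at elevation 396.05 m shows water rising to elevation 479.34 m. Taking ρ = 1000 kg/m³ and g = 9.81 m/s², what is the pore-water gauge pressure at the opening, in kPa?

P ≈ 817 kPa

Pressure head ψ = h − z = 479.34 − 396.05 = 83.29 m.
P = ρgψ = 1000 × 9.81 × 83.29 = 817075 Pa ≈ 817 kPa.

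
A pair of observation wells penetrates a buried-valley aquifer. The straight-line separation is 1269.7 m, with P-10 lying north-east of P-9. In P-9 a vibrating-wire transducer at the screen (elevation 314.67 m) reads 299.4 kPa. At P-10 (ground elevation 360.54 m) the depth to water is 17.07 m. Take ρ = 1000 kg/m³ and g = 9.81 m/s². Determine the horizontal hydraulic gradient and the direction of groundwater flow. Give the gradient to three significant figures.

i ≈ 0.00135; groundwater flows toward the north-east

Pressure head at P-9: ψ = P/(ρg) = 299.4×1000 / (1000 × 9.81) = 30.52 m.
Total head at P-9: h = z + ψ = 314.67 + 30.52 = 345.19 m.
Total head at P-10: h = 360.54 − 17.07 = 343.47 m.
Head difference: h(P-9) − h(P-10) = 345.19 − 343.47 = 1.72 m.
Hydraulic gradient: i = |Δh| / L = 1.72 / 1269.7 = 0.00135.
Flow is from higher to lower head: from P-9 toward P-10, i.e. toward the north-east.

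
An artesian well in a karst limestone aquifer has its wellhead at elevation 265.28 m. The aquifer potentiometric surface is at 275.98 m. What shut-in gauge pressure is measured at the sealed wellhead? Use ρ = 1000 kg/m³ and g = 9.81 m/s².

P ≈ 105 kPa

Head above the cap: Δh = 275.98 − 265.28 = 10.70 m.
P = ρgΔh = 1000 × 9.81 × 10.70 = 104967 Pa ≈ 105 kPa.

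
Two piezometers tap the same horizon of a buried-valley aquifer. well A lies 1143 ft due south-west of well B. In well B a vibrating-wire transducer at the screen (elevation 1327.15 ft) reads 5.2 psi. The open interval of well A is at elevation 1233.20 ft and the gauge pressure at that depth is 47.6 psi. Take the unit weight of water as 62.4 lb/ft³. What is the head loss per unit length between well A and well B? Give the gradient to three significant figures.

i ≈ 0.00341 ft/ft

Pressure head at well B: ψ = 144·P/γ = 144 × 5.2 / 62.4 = 12.00 ft.
Total head at well B: h = z + ψ = 1327.15 + 12.00 = 1339.15 ft.
Pressure head at well A: ψ = 144·P/γ = 144 × 47.6 / 62.4 = 109.85 ft.
Total head at well A: h = z + ψ = 1233.20 + 109.85 = 1343.05 ft.
Head difference: h(well B) − h(well A) = 1339.15 − 1343.05 = -3.90 ft.
Hydraulic gradient: i = |Δh| / L = 3.90 / 1143 = 0.00341.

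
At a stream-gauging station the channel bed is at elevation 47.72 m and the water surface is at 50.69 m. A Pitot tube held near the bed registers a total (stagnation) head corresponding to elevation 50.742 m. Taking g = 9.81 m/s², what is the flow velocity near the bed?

v ≈ 1.01 m/s

Near the bed, under hydrostatic conditions, the piezometric head (z + ψ) equals the free-surface elevation, 50.69 m.
Velocity head = total − piezometric = 50.742 − 50.69 = 0.052 m.
v = √(2g·h_v) = √(2 × 9.81 × 0.052) = 1.01 m/s.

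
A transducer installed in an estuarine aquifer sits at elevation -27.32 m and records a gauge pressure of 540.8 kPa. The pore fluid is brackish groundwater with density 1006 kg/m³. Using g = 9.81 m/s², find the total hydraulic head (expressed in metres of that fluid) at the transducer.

h ≈ 27.48 m

ψ = P/(ρg) = 540.8×1000 / (1006 × 9.81) = 54.80 m.
h = z + ψ = -27.32 + 54.80 = 27.48 m.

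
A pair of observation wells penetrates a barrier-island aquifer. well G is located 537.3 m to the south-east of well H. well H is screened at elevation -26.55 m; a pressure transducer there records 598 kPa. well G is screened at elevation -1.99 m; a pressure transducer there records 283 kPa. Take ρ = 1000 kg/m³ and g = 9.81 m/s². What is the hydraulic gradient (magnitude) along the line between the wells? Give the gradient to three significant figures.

i ≈ 0.0141

Pressure head at well H: ψ = P/(ρg) = 598×1000 / (1000 × 9.81) = 60.96 m.
Total head at well H: h = z + ψ = -26.55 + 60.96 = 34.41 m.
Pressure head at well G: ψ = P/(ρg) = 283×1000 / (1000 × 9.81) = 28.85 m.
Total head at well G: h = z + ψ = -1.99 + 28.85 = 26.86 m.
Head difference: h(well H) − h(well G) = 34.41 − 26.86 = 7.55 m.
Hydraulic gradient: i = |Δh| / L = 7.55 / 537.3 = 0.0141.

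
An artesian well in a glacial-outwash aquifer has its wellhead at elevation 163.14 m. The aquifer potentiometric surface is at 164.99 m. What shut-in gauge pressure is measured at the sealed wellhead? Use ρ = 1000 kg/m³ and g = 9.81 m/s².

Head above the cap: Δh = 164.99 − 163.14 = 1.85 m.
P = ρgΔh = 1000 × 9.81 × 1.85 = 18148 Pa ≈ 18.1 kPa.

P ≈ 18.1 kPa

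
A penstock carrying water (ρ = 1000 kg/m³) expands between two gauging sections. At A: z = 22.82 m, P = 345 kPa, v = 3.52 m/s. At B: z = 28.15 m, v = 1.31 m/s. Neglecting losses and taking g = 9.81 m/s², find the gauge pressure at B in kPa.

P₂ ≈ 298 kPa

Pressure head at A: ψ₁ = P₁/(ρg) = 345×1000 / (1000 × 9.81) = 35.17 m.
Velocity heads: v₁²/2g = 3.52²/19.62 = 0.632 m; v₂²/2g = 1.31²/19.62 = 0.087 m.
Total head H = z₁ + ψ₁ + v₁²/2g = 22.82 + 35.17 + 0.632 = 58.62 m.
ψ₂ = H − z₂ − v₂²/2g = 58.62 − 28.15 − 0.087 = 30.38 m.
P₂ = ρgψ₂ = 1000 × 9.81 × 30.38 ≈ 298 kPa.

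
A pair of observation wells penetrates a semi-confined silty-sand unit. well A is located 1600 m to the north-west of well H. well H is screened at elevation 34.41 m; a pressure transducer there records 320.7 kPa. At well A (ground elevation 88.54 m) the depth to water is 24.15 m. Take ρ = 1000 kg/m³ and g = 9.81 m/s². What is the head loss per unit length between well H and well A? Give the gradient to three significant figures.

Pressure head at well H: ψ = P/(ρg) = 320.7×1000 / (1000 × 9.81) = 32.69 m.
Total head at well H: h = z + ψ = 34.41 + 32.69 = 67.10 m.
Total head at well A: h = 88.54 − 24.15 = 64.39 m.
Head difference: h(well H) − h(well A) = 67.10 − 64.39 = 2.71 m.
Hydraulic gradient: i = |Δh| / L = 2.71 / 1600 = 0.00169.

i ≈ 0.00169 m/m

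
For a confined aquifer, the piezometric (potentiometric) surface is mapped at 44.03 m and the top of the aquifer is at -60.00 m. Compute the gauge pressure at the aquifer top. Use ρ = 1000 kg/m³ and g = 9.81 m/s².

P ≈ 1020 kPa

Pressure head at the aquifer top: ψ = h − z = 44.03 − (-60.00) = 104.03 m.
P = ρgψ = 1000 × 9.81 × 104.03 = 1020534 Pa ≈ 1020 kPa.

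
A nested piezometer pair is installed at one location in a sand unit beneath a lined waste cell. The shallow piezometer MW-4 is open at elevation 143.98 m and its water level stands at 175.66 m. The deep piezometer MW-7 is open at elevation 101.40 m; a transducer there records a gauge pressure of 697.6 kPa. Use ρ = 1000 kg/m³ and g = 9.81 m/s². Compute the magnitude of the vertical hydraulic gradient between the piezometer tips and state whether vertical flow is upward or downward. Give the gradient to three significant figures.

Total head at MW-4: h = 175.66 m (water level in the standpipe).
Pressure head at MW-7: ψ = P/(ρg) = 697.6×1000 / (1000 × 9.81) = 71.11 m.
Total head at MW-7: h = z + ψ = 101.40 + 71.11 = 172.51 m.
Δh = h(MW-4) − h(MW-7) = 175.66 − 172.51 = 3.15 m.
Vertical separation Δz = 143.98 − 101.40 = 42.58 m.
|i_v| = |Δh| / Δz = 3.15 / 42.58 = 0.0740.
Head is higher in the shallow piezometer, so vertical flow is downward (recharge condition).

|i_v| ≈ 0.0740; vertical flow is downward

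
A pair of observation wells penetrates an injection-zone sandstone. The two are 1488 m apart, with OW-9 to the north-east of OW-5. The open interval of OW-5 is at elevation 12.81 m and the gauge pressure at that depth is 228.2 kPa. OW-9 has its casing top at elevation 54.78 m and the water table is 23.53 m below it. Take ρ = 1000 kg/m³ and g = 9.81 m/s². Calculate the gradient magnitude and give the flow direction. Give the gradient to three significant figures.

Pressure head at OW-5: ψ = P/(ρg) = 228.2×1000 / (1000 × 9.81) = 23.26 m.
Total head at OW-5: h = z + ψ = 12.81 + 23.26 = 36.07 m.
Total head at OW-9: h = 54.78 − 23.53 = 31.25 m.
Head difference: h(OW-5) − h(OW-9) = 36.07 − 31.25 = 4.82 m.
Hydraulic gradient: i = |Δh| / L = 4.82 / 1488 = 0.00324.
Flow is from higher to lower head: from OW-5 toward OW-9, i.e. toward the north-east.

i ≈ 0.00324; groundwater flows toward the north-east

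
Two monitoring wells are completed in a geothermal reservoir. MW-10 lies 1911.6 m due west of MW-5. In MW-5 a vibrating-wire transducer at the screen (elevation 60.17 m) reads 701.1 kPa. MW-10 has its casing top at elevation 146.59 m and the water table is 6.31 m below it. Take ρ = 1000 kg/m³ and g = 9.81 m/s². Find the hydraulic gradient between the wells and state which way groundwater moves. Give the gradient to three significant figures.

Pressure head at MW-5: ψ = P/(ρg) = 701.1×1000 / (1000 × 9.81) = 71.47 m.
Total head at MW-5: h = z + ψ = 60.17 + 71.47 = 131.64 m.
Total head at MW-10: h = 146.59 − 6.31 = 140.28 m.
Head difference: h(MW-5) − h(MW-10) = 131.64 − 140.28 = -8.64 m.
Hydraulic gradient: i = |Δh| / L = 8.64 / 1911.6 = 0.00452.
Flow is from higher to lower head: from MW-10 toward MW-5, i.e. toward the east.

i ≈ 0.00452; groundwater flows toward the east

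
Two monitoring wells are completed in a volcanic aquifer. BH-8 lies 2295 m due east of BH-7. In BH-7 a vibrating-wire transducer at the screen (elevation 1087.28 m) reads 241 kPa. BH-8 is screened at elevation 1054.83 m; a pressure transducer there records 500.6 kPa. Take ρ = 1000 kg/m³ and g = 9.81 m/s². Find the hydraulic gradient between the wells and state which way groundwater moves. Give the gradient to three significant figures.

i ≈ 0.00261; groundwater flows toward the east

Pressure head at BH-7: ψ = P/(ρg) = 241×1000 / (1000 × 9.81) = 24.57 m.
Total head at BH-7: h = z + ψ = 1087.28 + 24.57 = 1111.85 m.
Pressure head at BH-8: ψ = P/(ρg) = 500.6×1000 / (1000 × 9.81) = 51.03 m.
Total head at BH-8: h = z + ψ = 1054.83 + 51.03 = 1105.86 m.
Head difference: h(BH-7) − h(BH-8) = 1111.85 − 1105.86 = 5.99 m.
Hydraulic gradient: i = |Δh| / L = 5.99 / 2295 = 0.00261.
Flow is from higher to lower head: from BH-7 toward BH-8, i.e. toward the east.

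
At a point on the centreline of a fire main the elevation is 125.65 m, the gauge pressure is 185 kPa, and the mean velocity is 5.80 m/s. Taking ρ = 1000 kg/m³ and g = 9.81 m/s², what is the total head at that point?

Pressure head ψ = P/(ρg) = 185×1000 / (1000 × 9.81) = 18.86 m.
Velocity head = v²/(2g) = 5.80² / (2 × 9.81) = 1.715 m.
h = z + ψ + v²/(2g) = 125.65 + 18.86 + 1.715 = 146.22 m.

h ≈ 146.22 m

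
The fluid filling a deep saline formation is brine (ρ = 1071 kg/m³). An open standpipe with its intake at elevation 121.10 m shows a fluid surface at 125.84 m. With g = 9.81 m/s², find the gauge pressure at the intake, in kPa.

Pressure head ψ = h − z = 125.84 − 121.10 = 4.74 m.
P = ρgψ = 1071 × 9.81 × 4.74 = 49801 Pa ≈ 49.8 kPa.

P ≈ 49.8 kPa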